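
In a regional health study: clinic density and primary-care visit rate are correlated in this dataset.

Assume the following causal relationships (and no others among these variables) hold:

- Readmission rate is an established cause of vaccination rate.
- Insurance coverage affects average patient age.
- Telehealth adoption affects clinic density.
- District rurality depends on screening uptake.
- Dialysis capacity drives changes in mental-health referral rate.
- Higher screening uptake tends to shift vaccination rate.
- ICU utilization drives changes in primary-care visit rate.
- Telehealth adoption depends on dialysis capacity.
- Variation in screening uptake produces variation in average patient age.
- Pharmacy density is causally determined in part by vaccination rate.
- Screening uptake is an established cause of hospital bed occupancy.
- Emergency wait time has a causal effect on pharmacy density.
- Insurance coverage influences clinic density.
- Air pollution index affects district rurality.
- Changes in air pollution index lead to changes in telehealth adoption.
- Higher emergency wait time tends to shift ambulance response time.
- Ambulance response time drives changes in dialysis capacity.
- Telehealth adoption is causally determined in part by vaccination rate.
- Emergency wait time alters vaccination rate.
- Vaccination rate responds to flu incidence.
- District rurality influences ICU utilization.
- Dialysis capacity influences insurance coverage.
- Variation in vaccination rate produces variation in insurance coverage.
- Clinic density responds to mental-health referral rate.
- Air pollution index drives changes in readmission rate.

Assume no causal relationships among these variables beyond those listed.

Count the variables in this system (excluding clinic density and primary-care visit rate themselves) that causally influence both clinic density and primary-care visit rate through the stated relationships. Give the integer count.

2

The common causes are: air pollution index (to clinic density via air pollution index → telehealth adoption → clinic density; to primary-care visit rate via air pollution index → district rurality → ICU utilization → primary-care visit rate); screening uptake (to clinic density via screening uptake → vaccination rate → telehealth adoption → clinic density; to primary-care visit rate via screening uptake → district rurality → ICU utilization → primary-care visit rate).
Every other variable lacks a causal path to at least one of clinic density and primary-care visit rate.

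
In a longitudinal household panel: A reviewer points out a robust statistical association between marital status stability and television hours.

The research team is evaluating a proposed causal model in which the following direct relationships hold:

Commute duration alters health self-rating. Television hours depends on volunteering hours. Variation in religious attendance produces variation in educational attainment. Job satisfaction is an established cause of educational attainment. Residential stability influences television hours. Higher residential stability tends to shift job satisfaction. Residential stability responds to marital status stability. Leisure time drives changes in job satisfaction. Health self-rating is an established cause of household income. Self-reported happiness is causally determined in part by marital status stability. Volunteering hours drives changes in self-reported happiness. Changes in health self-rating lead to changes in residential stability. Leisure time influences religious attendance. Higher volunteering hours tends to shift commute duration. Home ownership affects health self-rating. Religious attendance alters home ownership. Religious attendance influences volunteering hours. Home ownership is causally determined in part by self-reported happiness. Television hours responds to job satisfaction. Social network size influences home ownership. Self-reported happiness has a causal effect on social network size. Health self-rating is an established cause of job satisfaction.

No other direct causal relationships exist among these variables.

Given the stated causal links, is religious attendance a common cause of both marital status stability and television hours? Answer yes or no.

Religious attendance has no stated causal path to marital status stability. A confounder must cause both variables, so religious attendance does not qualify.

no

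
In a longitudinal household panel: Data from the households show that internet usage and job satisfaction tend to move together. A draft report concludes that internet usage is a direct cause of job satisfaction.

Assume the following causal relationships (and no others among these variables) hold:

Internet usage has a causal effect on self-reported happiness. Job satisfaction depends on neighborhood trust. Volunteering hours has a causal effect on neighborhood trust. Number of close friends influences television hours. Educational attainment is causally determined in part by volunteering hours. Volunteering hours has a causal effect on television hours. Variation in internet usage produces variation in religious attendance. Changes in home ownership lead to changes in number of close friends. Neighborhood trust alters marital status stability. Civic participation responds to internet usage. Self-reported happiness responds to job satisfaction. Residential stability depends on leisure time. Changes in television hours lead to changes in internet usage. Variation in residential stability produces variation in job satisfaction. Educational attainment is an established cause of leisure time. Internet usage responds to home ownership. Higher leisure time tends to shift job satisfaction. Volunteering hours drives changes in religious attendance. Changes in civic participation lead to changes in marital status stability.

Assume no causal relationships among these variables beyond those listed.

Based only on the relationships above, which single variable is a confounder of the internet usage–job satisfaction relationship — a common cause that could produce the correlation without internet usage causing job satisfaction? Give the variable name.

volunteering hours

Volunteering hours has a causal path to internet usage (volunteering hours → television hours → internet usage) and a separate causal path to job satisfaction (volunteering hours → neighborhood trust → job satisfaction), so it is a common cause of both.
No stated relationship gives internet usage a causal route to job satisfaction, so the correlation is explained by the shared upstream cause rather than a direct effect.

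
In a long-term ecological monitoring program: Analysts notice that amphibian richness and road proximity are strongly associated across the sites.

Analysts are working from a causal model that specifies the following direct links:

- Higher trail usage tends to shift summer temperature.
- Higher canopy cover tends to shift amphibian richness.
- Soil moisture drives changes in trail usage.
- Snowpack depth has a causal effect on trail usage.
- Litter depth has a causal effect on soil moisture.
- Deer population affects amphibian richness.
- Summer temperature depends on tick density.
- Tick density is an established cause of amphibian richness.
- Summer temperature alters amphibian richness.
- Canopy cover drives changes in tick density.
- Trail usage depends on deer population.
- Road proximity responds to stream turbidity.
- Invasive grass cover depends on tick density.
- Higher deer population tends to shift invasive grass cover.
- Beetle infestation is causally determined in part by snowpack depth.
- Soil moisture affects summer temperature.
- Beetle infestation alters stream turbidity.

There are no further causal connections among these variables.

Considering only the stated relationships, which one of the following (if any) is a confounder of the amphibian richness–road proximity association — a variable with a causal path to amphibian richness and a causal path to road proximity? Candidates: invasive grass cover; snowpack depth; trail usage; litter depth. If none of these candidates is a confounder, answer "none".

snowpack depth

Snowpack depth causes amphibian richness (snowpack depth → trail usage → summer temperature → amphibian richness) and also causes road proximity (snowpack depth → beetle infestation → stream turbidity → road proximity); it is a common cause of both.
Each of the other candidates lacks a causal path to at least one of amphibian richness and road proximity, so they do not confound the relationship.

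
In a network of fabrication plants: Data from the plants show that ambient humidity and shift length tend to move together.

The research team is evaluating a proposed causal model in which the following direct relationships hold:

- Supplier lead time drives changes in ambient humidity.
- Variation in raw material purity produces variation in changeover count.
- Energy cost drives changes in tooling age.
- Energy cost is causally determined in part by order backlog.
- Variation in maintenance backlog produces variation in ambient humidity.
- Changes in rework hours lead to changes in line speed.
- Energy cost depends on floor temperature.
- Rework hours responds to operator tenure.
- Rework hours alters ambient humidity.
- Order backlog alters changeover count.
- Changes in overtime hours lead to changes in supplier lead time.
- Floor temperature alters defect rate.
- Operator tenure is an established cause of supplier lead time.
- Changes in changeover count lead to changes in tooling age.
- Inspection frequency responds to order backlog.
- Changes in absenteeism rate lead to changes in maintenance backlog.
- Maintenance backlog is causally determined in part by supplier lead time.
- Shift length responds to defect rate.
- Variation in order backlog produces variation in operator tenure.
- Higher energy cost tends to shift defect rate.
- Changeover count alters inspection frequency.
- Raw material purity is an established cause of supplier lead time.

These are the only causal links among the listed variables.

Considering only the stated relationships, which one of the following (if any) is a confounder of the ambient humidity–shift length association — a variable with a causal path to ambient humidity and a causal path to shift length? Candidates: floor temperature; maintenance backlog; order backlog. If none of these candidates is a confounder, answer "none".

Order backlog causes ambient humidity (order backlog → operator tenure → rework hours → ambient humidity) and also causes shift length (order backlog → energy cost → defect rate → shift length); it is a common cause of both.
Each of the other candidates lacks a causal path to at least one of ambient humidity and shift length, so they do not confound the relationship.

order backlog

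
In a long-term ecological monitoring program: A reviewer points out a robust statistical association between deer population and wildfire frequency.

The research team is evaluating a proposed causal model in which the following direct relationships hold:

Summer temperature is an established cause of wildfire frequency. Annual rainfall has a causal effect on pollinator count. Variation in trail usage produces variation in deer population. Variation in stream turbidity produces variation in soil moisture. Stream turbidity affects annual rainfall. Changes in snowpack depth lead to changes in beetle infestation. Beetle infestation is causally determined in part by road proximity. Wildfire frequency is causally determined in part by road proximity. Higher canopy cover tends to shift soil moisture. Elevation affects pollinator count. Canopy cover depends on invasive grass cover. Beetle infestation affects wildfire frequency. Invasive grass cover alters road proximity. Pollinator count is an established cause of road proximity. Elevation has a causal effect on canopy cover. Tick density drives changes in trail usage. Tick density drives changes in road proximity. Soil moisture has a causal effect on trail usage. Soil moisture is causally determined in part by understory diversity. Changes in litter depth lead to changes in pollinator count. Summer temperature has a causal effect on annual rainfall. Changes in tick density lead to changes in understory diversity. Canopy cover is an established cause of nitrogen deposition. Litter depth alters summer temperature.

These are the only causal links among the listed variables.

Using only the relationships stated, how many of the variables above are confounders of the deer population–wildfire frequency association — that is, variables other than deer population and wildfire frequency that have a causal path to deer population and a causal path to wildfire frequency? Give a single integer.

4

The common causes are: elevation (to deer population via elevation → canopy cover → soil moisture → trail usage → deer population; to wildfire frequency via elevation → pollinator count → road proximity → wildfire frequency); invasive grass cover (to deer population via invasive grass cover → canopy cover → soil moisture → trail usage → deer population; to wildfire frequency via invasive grass cover → road proximity → wildfire frequency); stream turbidity (to deer population via stream turbidity → soil moisture → trail usage → deer population; to wildfire frequency via stream turbidity → annual rainfall → pollinator count → road proximity → wildfire frequency); tick density (to deer population via tick density → trail usage → deer population; to wildfire frequency via tick density → road proximity → wildfire frequency).
Every other variable lacks a causal path to at least one of deer population and wildfire frequency.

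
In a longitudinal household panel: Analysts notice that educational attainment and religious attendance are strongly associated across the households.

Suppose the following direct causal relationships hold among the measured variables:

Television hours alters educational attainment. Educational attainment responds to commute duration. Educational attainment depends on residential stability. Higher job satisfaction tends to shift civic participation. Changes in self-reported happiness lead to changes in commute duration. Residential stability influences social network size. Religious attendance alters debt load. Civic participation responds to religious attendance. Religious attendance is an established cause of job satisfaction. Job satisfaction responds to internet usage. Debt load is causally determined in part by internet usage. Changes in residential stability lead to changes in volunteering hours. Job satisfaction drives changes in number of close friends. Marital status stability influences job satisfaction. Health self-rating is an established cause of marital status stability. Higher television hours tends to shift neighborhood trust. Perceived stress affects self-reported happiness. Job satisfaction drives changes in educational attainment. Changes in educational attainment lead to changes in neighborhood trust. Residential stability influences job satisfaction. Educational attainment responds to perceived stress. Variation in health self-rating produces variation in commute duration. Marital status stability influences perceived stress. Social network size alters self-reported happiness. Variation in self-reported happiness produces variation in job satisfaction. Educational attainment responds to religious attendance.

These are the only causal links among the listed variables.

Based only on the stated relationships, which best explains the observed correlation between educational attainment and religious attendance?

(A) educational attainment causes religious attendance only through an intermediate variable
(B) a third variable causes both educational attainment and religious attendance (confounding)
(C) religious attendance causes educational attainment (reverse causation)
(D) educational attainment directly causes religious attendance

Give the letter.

The stated link runs religious attendance → educational attainment; educational attainment has no causal path to religious attendance. No variable causes both, so confounding is ruled out. The correlation reflects reverse causation.

C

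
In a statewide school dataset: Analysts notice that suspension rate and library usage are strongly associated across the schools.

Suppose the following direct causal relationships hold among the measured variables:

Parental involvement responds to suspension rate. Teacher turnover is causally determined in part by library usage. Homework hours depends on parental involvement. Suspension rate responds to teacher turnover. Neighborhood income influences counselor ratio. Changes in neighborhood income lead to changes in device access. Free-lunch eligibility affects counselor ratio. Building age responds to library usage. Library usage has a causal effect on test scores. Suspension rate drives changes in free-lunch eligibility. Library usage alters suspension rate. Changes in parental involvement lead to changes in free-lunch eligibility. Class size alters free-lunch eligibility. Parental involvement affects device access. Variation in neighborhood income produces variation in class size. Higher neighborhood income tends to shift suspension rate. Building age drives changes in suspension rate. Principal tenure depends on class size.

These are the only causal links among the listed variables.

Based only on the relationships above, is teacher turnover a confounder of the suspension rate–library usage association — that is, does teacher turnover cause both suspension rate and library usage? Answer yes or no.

Teacher turnover has no stated causal path to library usage. A confounder must cause both variables, so teacher turnover does not qualify.

no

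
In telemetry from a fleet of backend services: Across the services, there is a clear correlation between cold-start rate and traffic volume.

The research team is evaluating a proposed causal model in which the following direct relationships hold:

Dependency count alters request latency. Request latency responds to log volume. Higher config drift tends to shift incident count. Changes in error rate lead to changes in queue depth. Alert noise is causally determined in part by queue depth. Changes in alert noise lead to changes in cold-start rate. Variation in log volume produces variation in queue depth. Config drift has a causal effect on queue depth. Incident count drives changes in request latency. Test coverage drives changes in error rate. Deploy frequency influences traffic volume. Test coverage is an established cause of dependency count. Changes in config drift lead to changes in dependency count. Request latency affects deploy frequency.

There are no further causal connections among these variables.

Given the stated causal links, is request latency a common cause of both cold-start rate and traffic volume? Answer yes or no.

Request latency has no stated causal path to cold-start rate. A confounder must cause both variables, so request latency does not qualify.

no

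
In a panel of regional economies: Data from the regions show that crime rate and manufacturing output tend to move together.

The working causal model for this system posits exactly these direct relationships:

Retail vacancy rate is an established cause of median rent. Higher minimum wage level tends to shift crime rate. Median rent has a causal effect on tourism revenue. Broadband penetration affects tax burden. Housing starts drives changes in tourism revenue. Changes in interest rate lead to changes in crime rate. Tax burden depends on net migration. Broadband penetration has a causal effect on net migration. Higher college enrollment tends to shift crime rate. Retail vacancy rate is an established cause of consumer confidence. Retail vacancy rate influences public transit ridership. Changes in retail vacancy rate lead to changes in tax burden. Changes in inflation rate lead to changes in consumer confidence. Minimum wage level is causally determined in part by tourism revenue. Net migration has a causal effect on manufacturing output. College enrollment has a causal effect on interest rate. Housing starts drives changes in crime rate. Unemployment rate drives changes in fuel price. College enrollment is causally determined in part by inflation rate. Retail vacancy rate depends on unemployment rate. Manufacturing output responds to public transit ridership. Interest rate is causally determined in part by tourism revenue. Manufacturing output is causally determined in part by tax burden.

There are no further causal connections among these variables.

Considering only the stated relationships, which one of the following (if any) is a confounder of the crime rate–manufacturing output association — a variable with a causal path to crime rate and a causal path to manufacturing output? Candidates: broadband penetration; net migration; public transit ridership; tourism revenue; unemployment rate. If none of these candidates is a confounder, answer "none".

unemployment rate

Unemployment rate causes crime rate (unemployment rate → retail vacancy rate → median rent → tourism revenue → minimum wage level → crime rate) and also causes manufacturing output (unemployment rate → retail vacancy rate → tax burden → manufacturing output); it is a common cause of both.
Each of the other candidates lacks a causal path to at least one of crime rate and manufacturing output, so they do not confound the relationship.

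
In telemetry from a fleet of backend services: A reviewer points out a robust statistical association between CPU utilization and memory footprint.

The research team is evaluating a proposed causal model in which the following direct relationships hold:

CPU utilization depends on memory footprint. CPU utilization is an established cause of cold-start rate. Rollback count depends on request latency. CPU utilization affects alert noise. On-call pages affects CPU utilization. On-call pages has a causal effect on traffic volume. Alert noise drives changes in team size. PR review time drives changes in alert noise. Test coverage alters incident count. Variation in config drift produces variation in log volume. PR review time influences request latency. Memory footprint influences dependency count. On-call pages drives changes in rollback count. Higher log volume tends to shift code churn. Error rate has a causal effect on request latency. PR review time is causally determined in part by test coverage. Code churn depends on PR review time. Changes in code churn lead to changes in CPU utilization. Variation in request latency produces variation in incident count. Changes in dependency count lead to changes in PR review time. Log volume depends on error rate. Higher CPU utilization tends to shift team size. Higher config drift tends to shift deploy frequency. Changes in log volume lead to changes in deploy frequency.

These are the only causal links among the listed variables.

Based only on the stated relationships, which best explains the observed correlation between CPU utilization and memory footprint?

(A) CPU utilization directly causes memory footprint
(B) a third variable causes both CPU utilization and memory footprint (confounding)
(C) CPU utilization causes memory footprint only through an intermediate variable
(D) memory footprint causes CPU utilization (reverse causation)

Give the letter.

D

The stated link runs memory footprint → CPU utilization; CPU utilization has no causal path to memory footprint. No variable causes both, so confounding is ruled out. The correlation reflects reverse causation.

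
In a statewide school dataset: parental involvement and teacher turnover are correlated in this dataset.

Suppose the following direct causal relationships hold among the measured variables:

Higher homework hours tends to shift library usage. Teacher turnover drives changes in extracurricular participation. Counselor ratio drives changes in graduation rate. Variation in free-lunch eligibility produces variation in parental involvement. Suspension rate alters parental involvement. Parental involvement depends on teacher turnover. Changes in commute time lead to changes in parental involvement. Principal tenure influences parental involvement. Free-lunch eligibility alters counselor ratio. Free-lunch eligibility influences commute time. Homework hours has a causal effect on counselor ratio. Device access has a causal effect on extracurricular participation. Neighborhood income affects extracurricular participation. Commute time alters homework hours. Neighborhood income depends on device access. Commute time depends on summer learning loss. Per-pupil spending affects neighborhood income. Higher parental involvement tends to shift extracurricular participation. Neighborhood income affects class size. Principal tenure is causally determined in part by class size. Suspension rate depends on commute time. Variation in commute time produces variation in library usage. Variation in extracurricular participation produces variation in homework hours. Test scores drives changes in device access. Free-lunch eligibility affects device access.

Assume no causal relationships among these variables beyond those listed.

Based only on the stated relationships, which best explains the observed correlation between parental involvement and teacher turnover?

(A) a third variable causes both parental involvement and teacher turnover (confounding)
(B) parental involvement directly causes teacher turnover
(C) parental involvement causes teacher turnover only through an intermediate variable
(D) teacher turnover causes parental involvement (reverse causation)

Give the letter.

The stated link runs teacher turnover → parental involvement; parental involvement has no causal path to teacher turnover. No variable causes both, so confounding is ruled out. The correlation reflects reverse causation.

D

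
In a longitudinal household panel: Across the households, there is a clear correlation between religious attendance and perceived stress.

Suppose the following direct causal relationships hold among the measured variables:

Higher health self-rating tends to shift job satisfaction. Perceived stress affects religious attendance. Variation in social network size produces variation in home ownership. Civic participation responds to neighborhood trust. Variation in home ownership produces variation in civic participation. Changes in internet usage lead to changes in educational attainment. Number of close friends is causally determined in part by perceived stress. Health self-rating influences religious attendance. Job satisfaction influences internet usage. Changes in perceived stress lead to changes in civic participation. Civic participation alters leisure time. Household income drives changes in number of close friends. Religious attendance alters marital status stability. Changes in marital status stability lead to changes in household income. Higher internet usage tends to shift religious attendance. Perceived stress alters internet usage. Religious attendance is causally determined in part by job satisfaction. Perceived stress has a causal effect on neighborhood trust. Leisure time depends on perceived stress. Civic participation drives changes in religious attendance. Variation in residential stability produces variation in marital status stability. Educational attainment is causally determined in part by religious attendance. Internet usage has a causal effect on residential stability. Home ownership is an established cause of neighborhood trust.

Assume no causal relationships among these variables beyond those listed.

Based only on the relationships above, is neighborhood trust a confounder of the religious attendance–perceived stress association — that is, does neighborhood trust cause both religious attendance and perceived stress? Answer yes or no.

no

Neighborhood trust has no stated causal path to perceived stress. A confounder must cause both variables, so neighborhood trust does not qualify.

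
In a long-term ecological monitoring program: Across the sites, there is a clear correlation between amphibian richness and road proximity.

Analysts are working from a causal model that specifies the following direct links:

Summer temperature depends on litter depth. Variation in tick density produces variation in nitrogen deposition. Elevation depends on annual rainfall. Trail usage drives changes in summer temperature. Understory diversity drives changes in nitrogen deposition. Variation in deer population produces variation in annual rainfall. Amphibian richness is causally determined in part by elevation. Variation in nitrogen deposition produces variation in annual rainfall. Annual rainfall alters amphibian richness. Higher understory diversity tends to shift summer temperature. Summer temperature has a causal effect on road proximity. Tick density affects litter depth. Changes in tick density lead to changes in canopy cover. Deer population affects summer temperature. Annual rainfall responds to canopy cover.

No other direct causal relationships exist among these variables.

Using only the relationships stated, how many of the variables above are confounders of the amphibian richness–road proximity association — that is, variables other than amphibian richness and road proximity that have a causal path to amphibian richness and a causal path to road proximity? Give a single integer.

3

The common causes are: deer population (to amphibian richness via deer population → annual rainfall → amphibian richness; to road proximity via deer population → summer temperature → road proximity); tick density (to amphibian richness via tick density → canopy cover → annual rainfall → amphibian richness; to road proximity via tick density → litter depth → summer temperature → road proximity); understory diversity (to amphibian richness via understory diversity → nitrogen deposition → annual rainfall → amphibian richness; to road proximity via understory diversity → summer temperature → road proximity).
Every other variable lacks a causal path to at least one of amphibian richness and road proximity.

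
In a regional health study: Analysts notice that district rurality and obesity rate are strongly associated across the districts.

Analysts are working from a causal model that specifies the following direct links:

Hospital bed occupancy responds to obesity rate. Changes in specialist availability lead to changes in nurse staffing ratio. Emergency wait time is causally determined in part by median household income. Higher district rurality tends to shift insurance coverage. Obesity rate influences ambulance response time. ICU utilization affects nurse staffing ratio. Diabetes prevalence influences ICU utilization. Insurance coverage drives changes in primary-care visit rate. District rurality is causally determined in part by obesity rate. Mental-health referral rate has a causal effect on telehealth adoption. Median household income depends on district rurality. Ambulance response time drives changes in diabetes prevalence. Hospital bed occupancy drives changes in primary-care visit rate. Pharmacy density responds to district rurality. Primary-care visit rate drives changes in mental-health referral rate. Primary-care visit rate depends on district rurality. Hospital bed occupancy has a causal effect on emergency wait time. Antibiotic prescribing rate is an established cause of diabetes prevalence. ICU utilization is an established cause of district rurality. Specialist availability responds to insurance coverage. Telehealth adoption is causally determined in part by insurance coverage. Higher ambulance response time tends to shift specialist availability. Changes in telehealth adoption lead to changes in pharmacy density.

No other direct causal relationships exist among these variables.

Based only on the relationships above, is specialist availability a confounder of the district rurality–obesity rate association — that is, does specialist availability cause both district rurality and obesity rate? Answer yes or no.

Specialist availability has no stated causal path to either district rurality or obesity rate. A confounder must cause both variables, so specialist availability does not qualify.

no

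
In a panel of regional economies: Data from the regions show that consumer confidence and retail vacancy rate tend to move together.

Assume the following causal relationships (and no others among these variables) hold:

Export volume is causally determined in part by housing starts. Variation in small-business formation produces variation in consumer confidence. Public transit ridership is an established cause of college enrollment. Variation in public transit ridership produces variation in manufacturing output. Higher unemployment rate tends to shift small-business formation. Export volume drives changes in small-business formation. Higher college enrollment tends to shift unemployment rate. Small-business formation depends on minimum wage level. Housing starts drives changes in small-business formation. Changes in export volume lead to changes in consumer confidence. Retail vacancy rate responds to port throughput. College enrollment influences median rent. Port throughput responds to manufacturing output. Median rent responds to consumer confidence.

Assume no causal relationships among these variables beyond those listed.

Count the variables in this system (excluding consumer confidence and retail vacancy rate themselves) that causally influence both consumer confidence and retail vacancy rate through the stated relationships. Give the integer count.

1

The common causes are: public transit ridership (to consumer confidence via public transit ridership → college enrollment → unemployment rate → small-business formation → consumer confidence; to retail vacancy rate via public transit ridership → manufacturing output → port throughput → retail vacancy rate).
Every other variable lacks a causal path to at least one of consumer confidence and retail vacancy rate.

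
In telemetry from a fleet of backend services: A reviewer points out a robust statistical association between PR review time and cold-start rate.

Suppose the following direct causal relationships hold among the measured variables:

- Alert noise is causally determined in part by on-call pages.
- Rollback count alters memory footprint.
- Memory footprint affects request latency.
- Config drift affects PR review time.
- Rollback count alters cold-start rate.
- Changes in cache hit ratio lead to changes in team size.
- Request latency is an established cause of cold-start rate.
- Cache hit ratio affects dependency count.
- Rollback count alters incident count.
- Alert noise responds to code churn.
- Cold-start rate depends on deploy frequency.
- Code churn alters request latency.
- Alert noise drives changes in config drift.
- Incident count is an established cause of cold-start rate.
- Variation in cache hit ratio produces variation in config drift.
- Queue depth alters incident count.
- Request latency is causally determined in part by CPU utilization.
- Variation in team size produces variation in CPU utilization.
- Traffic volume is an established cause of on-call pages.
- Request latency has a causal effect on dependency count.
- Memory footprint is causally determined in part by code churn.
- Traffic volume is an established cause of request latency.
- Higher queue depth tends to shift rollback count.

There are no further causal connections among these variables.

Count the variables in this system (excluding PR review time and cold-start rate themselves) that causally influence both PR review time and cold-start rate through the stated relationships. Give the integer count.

The common causes are: cache hit ratio (to PR review time via cache hit ratio → config drift → PR review time; to cold-start rate via cache hit ratio → team size → CPU utilization → request latency → cold-start rate); code churn (to PR review time via code churn → alert noise → config drift → PR review time; to cold-start rate via code churn → request latency → cold-start rate); traffic volume (to PR review time via traffic volume → on-call pages → alert noise → config drift → PR review time; to cold-start rate via traffic volume → request latency → cold-start rate).
Every other variable lacks a causal path to at least one of PR review time and cold-start rate.

3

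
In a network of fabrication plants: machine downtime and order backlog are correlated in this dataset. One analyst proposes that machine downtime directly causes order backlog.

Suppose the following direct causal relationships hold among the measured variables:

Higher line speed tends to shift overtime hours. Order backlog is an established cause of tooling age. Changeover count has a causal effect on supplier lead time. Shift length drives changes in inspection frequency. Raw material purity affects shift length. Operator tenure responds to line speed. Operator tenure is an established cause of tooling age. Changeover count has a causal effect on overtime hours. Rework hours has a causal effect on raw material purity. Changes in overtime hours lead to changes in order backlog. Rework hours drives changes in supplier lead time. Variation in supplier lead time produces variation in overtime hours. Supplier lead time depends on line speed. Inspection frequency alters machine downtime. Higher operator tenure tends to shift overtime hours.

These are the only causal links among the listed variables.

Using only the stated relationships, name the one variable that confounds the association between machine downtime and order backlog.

Rework hours has a causal path to machine downtime (rework hours → raw material purity → shift length → inspection frequency → machine downtime) and a separate causal path to order backlog (rework hours → supplier lead time → overtime hours → order backlog), so it is a common cause of both.
No stated relationship gives machine downtime a causal route to order backlog, so the correlation is explained by the shared upstream cause rather than a direct effect.

rework hours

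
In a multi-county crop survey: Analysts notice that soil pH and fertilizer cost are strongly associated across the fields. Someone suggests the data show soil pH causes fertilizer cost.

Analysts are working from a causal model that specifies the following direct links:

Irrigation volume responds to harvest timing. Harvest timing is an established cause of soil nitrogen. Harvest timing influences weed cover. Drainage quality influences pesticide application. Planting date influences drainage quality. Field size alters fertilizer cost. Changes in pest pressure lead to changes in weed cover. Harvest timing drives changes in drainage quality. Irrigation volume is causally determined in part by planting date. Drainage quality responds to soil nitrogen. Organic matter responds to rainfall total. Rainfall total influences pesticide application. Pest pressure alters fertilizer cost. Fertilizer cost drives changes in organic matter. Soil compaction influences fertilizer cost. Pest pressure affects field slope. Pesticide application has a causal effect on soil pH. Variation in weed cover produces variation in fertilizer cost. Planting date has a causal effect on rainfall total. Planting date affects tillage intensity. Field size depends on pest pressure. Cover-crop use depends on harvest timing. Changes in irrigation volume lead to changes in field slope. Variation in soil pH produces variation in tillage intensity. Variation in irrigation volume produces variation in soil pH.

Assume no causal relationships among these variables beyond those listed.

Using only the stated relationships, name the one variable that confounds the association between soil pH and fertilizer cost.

Harvest timing has a causal path to soil pH (harvest timing → irrigation volume → soil pH) and a separate causal path to fertilizer cost (harvest timing → weed cover → fertilizer cost), so it is a common cause of both.
No stated relationship gives soil pH a causal route to fertilizer cost, so the correlation is explained by the shared upstream cause rather than a direct effect.

harvest timing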